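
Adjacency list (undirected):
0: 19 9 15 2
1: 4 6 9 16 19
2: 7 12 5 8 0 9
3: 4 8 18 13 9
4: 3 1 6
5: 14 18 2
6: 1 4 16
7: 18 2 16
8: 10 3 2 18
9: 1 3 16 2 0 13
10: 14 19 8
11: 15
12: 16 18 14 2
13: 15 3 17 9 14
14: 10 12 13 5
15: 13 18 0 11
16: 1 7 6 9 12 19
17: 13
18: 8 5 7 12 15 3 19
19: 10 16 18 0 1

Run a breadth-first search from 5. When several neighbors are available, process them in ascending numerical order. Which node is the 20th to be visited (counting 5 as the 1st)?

Visit 5; enqueue 2, 14, 18 → queue [2, 14, 18]
Visit 2; enqueue 0, 7, 8, 9, 12 → queue [14, 18, 0, 7, 8, 9, 12]
Visit 14; enqueue 10, 13 → queue [18, 0, 7, 8, 9, 12, 10, 13]
Visit 18; enqueue 3, 15, 19 → queue [0, 7, 8, 9, 12, 10, 13, 3, 15, 19]
Visit 0 → queue [7, 8, 9, 12, 10, 13, 3, 15, 19]
Visit 7; enqueue 16 → queue [8, 9, 12, 10, 13, 3, 15, 19, 16]
Visit 8 → queue [9, 12, 10, 13, 3, 15, 19, 16]
Visit 9; enqueue 1 → queue [12, 10, 13, 3, 15, 19, 16, 1]
Visit 12 → queue [10, 13, 3, 15, 19, 16, 1]
Visit 10 → queue [13, 3, 15, 19, 16, 1]
Visit 13; enqueue 17 → queue [3, 15, 19, 16, 1, 17]
Visit 3; enqueue 4 → queue [15, 19, 16, 1, 17, 4]
Visit 15; enqueue 11 → queue [19, 16, 1, 17, 4, 11]
Visit 19 → queue [16, 1, 17, 4, 11]
Visit 16; enqueue 6 → queue [1, 17, 4, 11, 6]
Visit 1 → queue [17, 4, 11, 6]
Visit 17 → queue [4, 11, 6]
Visit 4 → queue [11, 6]
Visit 11 → queue [6]
Visit 6 → queue []

Visit order: 5, 2, 14, 18, 0, 7, 8, 9, 12, 10, 13, 3, 15, 19, 16, 1, 17, 4, 11, 6

6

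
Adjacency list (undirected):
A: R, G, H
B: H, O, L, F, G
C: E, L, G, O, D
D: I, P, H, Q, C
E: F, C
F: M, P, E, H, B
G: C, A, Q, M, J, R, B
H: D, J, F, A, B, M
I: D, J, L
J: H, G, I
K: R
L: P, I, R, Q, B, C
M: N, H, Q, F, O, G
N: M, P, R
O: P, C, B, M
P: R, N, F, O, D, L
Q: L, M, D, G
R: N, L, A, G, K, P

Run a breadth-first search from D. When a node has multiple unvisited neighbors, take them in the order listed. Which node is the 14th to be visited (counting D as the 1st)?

Visit D; enqueue I, P, H, Q, C → queue [I, P, H, Q, C]
Visit I; enqueue J, L → queue [P, H, Q, C, J, L]
Visit P; enqueue R, N, F, O → queue [H, Q, C, J, L, R, N, F, O]
Visit H; enqueue A, B, M → queue [Q, C, J, L, R, N, F, O, A, B, M]
Visit Q; enqueue G → queue [C, J, L, R, N, F, O, A, B, M, G]
Visit C; enqueue E → queue [J, L, R, N, F, O, A, B, M, G, E]
Visit J → queue [L, R, N, F, O, A, B, M, G, E]
Visit L → queue [R, N, F, O, A, B, M, G, E]
Visit R; enqueue K → queue [N, F, O, A, B, M, G, E, K]
Visit N → queue [F, O, A, B, M, G, E, K]
Visit F → queue [O, A, B, M, G, E, K]
Visit O → queue [A, B, M, G, E, K]
Visit A → queue [B, M, G, E, K]
Visit B → queue [M, G, E, K]
Visit M → queue [G, E, K]
Visit G → queue [E, K]
Visit E → queue [K]
Visit K → queue []

Visit order: D, I, P, H, Q, C, J, L, R, N, F, O, A, B, M, G, E, K

B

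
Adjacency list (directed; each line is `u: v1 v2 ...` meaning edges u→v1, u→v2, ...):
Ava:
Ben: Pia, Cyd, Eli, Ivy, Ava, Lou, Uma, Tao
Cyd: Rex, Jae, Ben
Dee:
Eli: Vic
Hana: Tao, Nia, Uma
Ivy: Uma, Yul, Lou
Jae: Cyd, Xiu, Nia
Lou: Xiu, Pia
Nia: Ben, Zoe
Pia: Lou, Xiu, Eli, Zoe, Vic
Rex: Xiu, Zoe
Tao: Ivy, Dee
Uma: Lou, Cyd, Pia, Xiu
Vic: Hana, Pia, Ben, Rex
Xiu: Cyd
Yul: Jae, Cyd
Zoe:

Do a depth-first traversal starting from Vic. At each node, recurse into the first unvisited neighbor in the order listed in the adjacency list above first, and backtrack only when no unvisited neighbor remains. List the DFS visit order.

Vic → Hana → Tao → Ivy → Uma → Lou → Xiu → Cyd → Rex → Zoe → Jae → Nia → Ben → Pia → Eli → Ava → Yul → Dee

Visit Vic
Vic → Hana
Hana → Tao
Tao → Ivy
Ivy → Uma
Uma → Lou
Lou → Xiu
Xiu → Cyd
Cyd → Rex
Rex → Zoe
Cyd → Jae
Jae → Nia
Nia → Ben
Ben → Pia
Pia → Eli
Ben → Ava
Ivy → Yul
Tao → Dee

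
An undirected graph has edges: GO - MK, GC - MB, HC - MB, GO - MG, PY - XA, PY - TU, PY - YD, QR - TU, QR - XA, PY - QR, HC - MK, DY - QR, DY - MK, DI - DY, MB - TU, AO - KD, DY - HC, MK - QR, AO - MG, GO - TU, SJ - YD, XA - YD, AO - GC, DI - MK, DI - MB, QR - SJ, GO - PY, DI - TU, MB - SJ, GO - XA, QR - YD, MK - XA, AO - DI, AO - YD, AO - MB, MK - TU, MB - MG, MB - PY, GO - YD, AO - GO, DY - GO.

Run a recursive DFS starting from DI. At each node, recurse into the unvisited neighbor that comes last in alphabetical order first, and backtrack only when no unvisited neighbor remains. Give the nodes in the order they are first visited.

Visit DI
DI → TU
TU → QR
QR → YD
YD → XA
XA → PY
PY → MB
MB → SJ
MB → MG
MG → GO
GO → MK
MK → HC
HC → DY
GO → AO
AO → KD
AO → GC

DI, TU, QR, YD, XA, PY, MB, SJ, MG, GO, MK, HC, DY, AO, KD, GC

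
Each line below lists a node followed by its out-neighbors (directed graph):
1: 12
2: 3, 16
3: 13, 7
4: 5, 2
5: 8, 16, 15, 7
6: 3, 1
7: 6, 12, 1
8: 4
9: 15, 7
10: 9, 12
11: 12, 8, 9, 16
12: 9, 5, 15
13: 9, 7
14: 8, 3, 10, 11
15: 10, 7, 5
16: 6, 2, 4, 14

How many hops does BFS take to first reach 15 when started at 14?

3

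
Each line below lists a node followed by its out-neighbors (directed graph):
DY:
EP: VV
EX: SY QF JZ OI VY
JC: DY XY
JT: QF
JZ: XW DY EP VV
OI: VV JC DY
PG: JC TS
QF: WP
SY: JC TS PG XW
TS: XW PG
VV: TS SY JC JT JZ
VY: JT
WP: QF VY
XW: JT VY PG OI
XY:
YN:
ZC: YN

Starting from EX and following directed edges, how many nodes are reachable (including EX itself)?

16

BFS from EX visits: EX, SY, QF, JZ, OI, VY, JC, TS, PG, XW, WP, DY, EP, VV, JT, XY
Reachable nodes: 16 of 18 total.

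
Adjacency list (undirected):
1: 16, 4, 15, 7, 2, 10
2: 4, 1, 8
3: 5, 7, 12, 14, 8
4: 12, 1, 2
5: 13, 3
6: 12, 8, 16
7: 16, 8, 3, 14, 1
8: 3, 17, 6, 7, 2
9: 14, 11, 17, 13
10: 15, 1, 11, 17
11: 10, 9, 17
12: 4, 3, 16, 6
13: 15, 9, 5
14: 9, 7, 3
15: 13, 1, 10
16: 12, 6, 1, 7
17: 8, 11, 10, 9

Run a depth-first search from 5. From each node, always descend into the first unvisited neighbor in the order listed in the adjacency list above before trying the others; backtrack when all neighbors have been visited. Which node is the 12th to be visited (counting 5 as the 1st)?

Visit 5
5 → 13
13 → 15
15 → 1
1 → 16
16 → 12
12 → 4
4 → 2
2 → 8
8 → 3
3 → 7
7 → 14
14 → 9
9 → 11
11 → 10
10 → 17
8 → 6

Visit order: 5, 13, 15, 1, 16, 12, 4, 2, 8, 3, 7, 14, 9, 11, 10, 17, 6

14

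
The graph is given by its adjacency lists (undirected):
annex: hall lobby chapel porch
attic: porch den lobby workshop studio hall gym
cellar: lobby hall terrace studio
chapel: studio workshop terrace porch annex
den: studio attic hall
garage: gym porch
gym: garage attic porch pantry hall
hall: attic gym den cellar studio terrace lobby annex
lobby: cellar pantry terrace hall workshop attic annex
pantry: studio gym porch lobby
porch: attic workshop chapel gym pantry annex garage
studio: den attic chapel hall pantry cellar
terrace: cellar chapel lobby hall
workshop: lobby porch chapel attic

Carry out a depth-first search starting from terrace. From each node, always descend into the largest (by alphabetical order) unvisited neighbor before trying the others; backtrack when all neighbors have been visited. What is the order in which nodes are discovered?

terrace, lobby, workshop, porch, pantry, studio, hall, gym, garage, attic, den, cellar, annex, chapel

Visit terrace
terrace → lobby
lobby → workshop
workshop → porch
porch → pantry
pantry → studio
studio → hall
hall → gym
gym → garage
gym → attic
attic → den
hall → cellar
hall → annex
annex → chapel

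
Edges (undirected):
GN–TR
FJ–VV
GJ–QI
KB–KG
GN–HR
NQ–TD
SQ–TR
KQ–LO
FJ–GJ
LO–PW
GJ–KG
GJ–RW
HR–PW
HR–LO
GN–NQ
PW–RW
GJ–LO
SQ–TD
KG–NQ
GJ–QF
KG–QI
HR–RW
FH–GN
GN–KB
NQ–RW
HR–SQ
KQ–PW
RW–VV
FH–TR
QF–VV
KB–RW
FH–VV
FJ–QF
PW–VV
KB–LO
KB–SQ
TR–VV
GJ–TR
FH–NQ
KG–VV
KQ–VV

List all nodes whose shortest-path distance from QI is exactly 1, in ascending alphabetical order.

Level 0: QI
Level 1: GJ, KG
Level 2: FJ, KB, LO, NQ, QF, RW, TR, VV
Level 3: FH, GN, HR, KQ, PW, SQ, TD

GJ, KG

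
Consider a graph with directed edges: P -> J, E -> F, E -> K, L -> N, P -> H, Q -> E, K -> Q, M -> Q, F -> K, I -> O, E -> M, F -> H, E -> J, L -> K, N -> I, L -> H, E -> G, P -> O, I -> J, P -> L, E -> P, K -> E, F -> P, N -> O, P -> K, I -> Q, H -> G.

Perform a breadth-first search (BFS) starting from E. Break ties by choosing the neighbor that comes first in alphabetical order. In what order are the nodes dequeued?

E, F, G, J, K, M, P, H, Q, L, O, N, I

Visit E; enqueue F, G, J, K, M, P → queue [F, G, J, K, M, P]
Visit F; enqueue H → queue [G, J, K, M, P, H]
Visit G → queue [J, K, M, P, H]
Visit J → queue [K, M, P, H]
Visit K; enqueue Q → queue [M, P, H, Q]
Visit M → queue [P, H, Q]
Visit P; enqueue L, O → queue [H, Q, L, O]
Visit H → queue [Q, L, O]
Visit Q → queue [L, O]
Visit L; enqueue N → queue [O, N]
Visit O → queue [N]
Visit N; enqueue I → queue [I]
Visit I → queue []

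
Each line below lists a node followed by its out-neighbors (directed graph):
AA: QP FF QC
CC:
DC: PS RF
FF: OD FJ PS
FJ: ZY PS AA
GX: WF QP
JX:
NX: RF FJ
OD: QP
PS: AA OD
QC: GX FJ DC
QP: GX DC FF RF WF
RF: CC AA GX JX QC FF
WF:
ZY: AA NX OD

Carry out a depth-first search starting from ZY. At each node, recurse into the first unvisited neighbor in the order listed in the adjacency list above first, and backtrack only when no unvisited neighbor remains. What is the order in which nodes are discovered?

Visit ZY
ZY → AA
AA → QP
QP → GX
GX → WF
QP → DC
DC → PS
PS → OD
DC → RF
RF → CC
RF → JX
RF → QC
QC → FJ
RF → FF
ZY → NX

ZY, AA, QP, GX, WF, DC, PS, OD, RF, CC, JX, QC, FJ, FF, NX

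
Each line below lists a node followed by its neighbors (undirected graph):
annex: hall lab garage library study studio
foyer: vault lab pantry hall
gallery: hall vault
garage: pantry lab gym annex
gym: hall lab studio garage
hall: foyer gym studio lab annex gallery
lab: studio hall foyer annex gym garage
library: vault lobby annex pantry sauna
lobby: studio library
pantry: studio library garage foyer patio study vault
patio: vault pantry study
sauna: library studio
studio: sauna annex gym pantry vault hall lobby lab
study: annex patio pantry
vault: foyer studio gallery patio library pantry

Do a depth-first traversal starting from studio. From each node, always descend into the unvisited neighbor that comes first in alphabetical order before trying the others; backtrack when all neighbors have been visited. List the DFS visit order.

Visit studio
studio → annex
annex → garage
garage → gym
gym → hall
hall → foyer
foyer → lab
foyer → pantry
pantry → library
library → lobby
library → sauna
library → vault
vault → gallery
vault → patio
patio → study

studio → annex → garage → gym → hall → foyer → lab → pantry → library → lobby → sauna → vault → gallery → patio → study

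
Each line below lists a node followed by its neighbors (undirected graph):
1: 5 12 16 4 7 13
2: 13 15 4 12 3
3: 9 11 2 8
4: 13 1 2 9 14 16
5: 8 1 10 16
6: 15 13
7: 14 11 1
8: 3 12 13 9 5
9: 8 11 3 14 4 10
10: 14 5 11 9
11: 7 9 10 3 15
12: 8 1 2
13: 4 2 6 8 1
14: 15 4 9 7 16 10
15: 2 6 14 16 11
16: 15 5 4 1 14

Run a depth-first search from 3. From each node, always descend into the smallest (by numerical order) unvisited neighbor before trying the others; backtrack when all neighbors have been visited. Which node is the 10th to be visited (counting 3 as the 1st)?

Visit 3
3 → 2
2 → 4
4 → 1
1 → 5
5 → 8
8 → 9
9 → 10
10 → 11
11 → 7
7 → 14
14 → 15
15 → 6
6 → 13
15 → 16
8 → 12

Visit order: 3, 2, 4, 1, 5, 8, 9, 10, 11, 7, 14, 15, 6, 13, 16, 12

7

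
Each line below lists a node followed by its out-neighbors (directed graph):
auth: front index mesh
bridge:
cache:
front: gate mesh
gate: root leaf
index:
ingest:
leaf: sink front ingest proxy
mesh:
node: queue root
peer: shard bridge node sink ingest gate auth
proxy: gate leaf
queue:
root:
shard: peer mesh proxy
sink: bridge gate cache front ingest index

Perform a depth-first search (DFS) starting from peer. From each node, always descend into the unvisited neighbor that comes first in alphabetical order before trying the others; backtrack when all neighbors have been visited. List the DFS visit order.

Visit peer
peer → auth
auth → front
front → gate
gate → leaf
leaf → ingest
leaf → proxy
leaf → sink
sink → bridge
sink → cache
sink → index
gate → root
front → mesh
peer → node
node → queue
peer → shard

peer → auth → front → gate → leaf → ingest → proxy → sink → bridge → cache → index → root → mesh → node → queue → shard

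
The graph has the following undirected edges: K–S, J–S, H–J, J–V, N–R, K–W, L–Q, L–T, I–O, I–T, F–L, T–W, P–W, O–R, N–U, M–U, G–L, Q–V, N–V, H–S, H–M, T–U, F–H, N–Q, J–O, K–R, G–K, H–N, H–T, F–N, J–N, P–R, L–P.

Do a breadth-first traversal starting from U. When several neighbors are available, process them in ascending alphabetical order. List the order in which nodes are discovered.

U -> M -> N -> T -> H -> F -> J -> Q -> R -> V -> I -> L -> W -> S -> O -> K -> P -> G

Visit U; enqueue M, N, T → queue [M, N, T]
Visit M; enqueue H → queue [N, T, H]
Visit N; enqueue F, J, Q, R, V → queue [T, H, F, J, Q, R, V]
Visit T; enqueue I, L, W → queue [H, F, J, Q, R, V, I, L, W]
Visit H; enqueue S → queue [F, J, Q, R, V, I, L, W, S]
Visit F → queue [J, Q, R, V, I, L, W, S]
Visit J; enqueue O → queue [Q, R, V, I, L, W, S, O]
Visit Q → queue [R, V, I, L, W, S, O]
Visit R; enqueue K, P → queue [V, I, L, W, S, O, K, P]
Visit V → queue [I, L, W, S, O, K, P]
Visit I → queue [L, W, S, O, K, P]
Visit L; enqueue G → queue [W, S, O, K, P, G]
Visit W → queue [S, O, K, P, G]
Visit S → queue [O, K, P, G]
Visit O → queue [K, P, G]
Visit K → queue [P, G]
Visit P → queue [G]
Visit G → queue []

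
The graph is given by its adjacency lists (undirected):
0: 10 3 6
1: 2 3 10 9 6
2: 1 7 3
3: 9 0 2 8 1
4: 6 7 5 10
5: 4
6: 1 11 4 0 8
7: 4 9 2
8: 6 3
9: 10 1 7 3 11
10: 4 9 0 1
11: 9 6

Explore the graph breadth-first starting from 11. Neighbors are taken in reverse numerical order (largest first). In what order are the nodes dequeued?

Visit 11; enqueue 9, 6 → queue [9, 6]
Visit 9; enqueue 10, 7, 3, 1 → queue [6, 10, 7, 3, 1]
Visit 6; enqueue 8, 4, 0 → queue [10, 7, 3, 1, 8, 4, 0]
Visit 10 → queue [7, 3, 1, 8, 4, 0]
Visit 7; enqueue 2 → queue [3, 1, 8, 4, 0, 2]
Visit 3 → queue [1, 8, 4, 0, 2]
Visit 1 → queue [8, 4, 0, 2]
Visit 8 → queue [4, 0, 2]
Visit 4; enqueue 5 → queue [0, 2, 5]
Visit 0 → queue [2, 5]
Visit 2 → queue [5]
Visit 5 → queue []

11 -> 9 -> 6 -> 10 -> 7 -> 3 -> 1 -> 8 -> 4 -> 0 -> 2 -> 5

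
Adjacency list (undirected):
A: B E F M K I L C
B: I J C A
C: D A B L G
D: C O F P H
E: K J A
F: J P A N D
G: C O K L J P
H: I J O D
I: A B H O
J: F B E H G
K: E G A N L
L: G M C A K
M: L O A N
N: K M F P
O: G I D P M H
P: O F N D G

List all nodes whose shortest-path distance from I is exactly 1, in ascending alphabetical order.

A, B, H, O

Level 0: I
Level 1: A, B, H, O
Level 2: C, D, E, F, G, J, K, L, M, P
Level 3: N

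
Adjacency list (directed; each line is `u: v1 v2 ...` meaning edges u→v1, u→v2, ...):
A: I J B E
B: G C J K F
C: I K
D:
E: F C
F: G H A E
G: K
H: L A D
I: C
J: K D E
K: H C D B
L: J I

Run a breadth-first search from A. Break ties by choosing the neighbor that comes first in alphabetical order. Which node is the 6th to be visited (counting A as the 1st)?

C

Visit A; enqueue B, E, I, J → queue [B, E, I, J]
Visit B; enqueue C, F, G, K → queue [E, I, J, C, F, G, K]
Visit E → queue [I, J, C, F, G, K]
Visit I → queue [J, C, F, G, K]
Visit J; enqueue D → queue [C, F, G, K, D]
Visit C → queue [F, G, K, D]
Visit F; enqueue H → queue [G, K, D, H]
Visit G → queue [K, D, H]
Visit K → queue [D, H]
Visit D → queue [H]
Visit H; enqueue L → queue [L]
Visit L → queue []

Visit order: A, B, E, I, J, C, F, G, K, D, H, L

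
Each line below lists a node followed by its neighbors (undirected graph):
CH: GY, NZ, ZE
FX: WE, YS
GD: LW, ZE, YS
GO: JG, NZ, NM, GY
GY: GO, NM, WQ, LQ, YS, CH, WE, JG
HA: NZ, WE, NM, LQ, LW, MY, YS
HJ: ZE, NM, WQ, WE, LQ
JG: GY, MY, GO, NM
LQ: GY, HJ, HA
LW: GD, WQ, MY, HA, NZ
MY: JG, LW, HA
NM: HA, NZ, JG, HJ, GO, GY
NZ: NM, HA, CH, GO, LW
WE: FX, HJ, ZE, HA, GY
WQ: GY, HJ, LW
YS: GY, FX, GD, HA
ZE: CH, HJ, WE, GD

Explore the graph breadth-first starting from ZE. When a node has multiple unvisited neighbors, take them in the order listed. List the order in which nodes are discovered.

Visit ZE; enqueue CH, HJ, WE, GD → queue [CH, HJ, WE, GD]
Visit CH; enqueue GY, NZ → queue [HJ, WE, GD, GY, NZ]
Visit HJ; enqueue NM, WQ, LQ → queue [WE, GD, GY, NZ, NM, WQ, LQ]
Visit WE; enqueue FX, HA → queue [GD, GY, NZ, NM, WQ, LQ, FX, HA]
Visit GD; enqueue LW, YS → queue [GY, NZ, NM, WQ, LQ, FX, HA, LW, YS]
Visit GY; enqueue GO, JG → queue [NZ, NM, WQ, LQ, FX, HA, LW, YS, GO, JG]
Visit NZ → queue [NM, WQ, LQ, FX, HA, LW, YS, GO, JG]
Visit NM → queue [WQ, LQ, FX, HA, LW, YS, GO, JG]
Visit WQ → queue [LQ, FX, HA, LW, YS, GO, JG]
Visit LQ → queue [FX, HA, LW, YS, GO, JG]
Visit FX → queue [HA, LW, YS, GO, JG]
Visit HA; enqueue MY → queue [LW, YS, GO, JG, MY]
Visit LW → queue [YS, GO, JG, MY]
Visit YS → queue [GO, JG, MY]
Visit GO → queue [JG, MY]
Visit JG → queue [MY]
Visit MY → queue []

ZE, CH, HJ, WE, GD, GY, NZ, NM, WQ, LQ, FX, HA, LW, YS, GO, JG, MY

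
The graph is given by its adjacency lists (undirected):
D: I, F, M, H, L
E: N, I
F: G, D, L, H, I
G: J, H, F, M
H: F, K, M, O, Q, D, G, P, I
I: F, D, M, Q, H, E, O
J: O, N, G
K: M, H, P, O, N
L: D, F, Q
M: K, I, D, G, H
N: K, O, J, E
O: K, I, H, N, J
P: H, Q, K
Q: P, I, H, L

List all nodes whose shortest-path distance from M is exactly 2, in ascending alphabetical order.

E, F, J, L, N, O, P, Q

Level 0: M
Level 1: D, G, H, I, K
Level 2: E, F, J, L, N, O, P, Q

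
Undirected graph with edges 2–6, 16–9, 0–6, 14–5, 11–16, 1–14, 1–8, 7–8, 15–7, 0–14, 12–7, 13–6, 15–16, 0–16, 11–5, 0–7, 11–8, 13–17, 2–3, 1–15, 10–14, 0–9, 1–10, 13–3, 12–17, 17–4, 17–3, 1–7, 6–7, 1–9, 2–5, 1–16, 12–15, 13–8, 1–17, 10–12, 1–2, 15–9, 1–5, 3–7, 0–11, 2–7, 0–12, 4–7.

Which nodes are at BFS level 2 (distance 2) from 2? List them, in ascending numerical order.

0, 4, 8, 9, 10, 11, 12, 13, 14, 15, 16, 17

Level 0: 2
Level 1: 1, 3, 5, 6, 7
Level 2: 0, 4, 8, 9, 10, 11, 12, 13, 14, 15, 16, 17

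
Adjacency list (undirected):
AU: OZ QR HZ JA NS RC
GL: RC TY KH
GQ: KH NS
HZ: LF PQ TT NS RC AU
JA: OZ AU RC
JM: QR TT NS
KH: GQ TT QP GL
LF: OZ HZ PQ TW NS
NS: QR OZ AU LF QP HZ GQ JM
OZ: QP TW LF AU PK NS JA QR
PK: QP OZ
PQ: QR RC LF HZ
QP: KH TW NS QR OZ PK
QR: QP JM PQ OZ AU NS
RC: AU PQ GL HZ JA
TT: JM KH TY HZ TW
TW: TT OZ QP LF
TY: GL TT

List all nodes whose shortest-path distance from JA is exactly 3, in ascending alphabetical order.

Level 0: JA
Level 1: AU, OZ, RC
Level 2: GL, HZ, LF, NS, PK, PQ, QP, QR, TW
Level 3: GQ, JM, KH, TT, TY

GQ, JM, KH, TT, TY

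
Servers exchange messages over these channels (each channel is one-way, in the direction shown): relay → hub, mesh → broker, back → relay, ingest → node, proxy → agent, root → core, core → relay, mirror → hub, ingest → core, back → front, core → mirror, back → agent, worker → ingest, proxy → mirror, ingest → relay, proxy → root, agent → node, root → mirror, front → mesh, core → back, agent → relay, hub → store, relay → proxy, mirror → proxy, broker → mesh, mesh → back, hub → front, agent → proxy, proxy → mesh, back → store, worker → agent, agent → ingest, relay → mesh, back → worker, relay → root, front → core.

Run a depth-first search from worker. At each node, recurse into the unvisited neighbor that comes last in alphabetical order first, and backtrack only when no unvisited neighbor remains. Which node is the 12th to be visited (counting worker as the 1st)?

Visit worker
worker → ingest
ingest → relay
relay → root
root → mirror
mirror → proxy
proxy → mesh
mesh → broker
mesh → back
back → store
back → front
front → core
back → agent
agent → node
mirror → hub

Visit order: worker, ingest, relay, root, mirror, proxy, mesh, broker, back, store, front, core, agent, node, hub

core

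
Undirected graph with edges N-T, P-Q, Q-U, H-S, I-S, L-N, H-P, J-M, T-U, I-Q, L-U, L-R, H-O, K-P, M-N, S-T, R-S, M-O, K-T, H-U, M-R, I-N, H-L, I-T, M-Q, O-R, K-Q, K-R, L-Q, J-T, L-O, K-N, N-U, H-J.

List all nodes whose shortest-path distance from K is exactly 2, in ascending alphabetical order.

Level 0: K
Level 1: N, P, Q, R, T
Level 2: H, I, J, L, M, O, S, U

H, I, J, L, M, O, S, U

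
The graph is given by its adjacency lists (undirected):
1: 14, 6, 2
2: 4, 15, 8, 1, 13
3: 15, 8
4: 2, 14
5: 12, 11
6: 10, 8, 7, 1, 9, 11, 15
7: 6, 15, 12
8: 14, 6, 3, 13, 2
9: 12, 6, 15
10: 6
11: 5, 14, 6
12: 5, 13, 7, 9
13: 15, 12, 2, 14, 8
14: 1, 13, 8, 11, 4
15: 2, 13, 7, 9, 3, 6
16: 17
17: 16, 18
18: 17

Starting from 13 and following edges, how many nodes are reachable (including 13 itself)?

15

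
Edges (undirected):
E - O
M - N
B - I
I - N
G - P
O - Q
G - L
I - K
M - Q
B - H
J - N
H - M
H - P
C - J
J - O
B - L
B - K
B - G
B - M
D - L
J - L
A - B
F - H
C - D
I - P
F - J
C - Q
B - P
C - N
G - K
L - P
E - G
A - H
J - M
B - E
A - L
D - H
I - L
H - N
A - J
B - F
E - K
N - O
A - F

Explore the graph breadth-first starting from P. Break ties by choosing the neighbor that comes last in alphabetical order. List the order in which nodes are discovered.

P L I H G B J D A N K M F E O C Q

Visit P; enqueue L, I, H, G, B → queue [L, I, H, G, B]
Visit L; enqueue J, D, A → queue [I, H, G, B, J, D, A]
Visit I; enqueue N, K → queue [H, G, B, J, D, A, N, K]
Visit H; enqueue M, F → queue [G, B, J, D, A, N, K, M, F]
Visit G; enqueue E → queue [B, J, D, A, N, K, M, F, E]
Visit B → queue [J, D, A, N, K, M, F, E]
Visit J; enqueue O, C → queue [D, A, N, K, M, F, E, O, C]
Visit D → queue [A, N, K, M, F, E, O, C]
Visit A → queue [N, K, M, F, E, O, C]
Visit N → queue [K, M, F, E, O, C]
Visit K → queue [M, F, E, O, C]
Visit M; enqueue Q → queue [F, E, O, C, Q]
Visit F → queue [E, O, C, Q]
Visit E → queue [O, C, Q]
Visit O → queue [C, Q]
Visit C → queue [Q]
Visit Q → queue []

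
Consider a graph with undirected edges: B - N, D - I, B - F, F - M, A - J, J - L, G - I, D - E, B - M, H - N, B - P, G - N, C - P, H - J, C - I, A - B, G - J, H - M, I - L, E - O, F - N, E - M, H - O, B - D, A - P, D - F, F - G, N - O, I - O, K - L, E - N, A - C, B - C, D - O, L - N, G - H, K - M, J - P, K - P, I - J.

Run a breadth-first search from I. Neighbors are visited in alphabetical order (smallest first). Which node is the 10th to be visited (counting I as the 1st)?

P

Visit I; enqueue C, D, G, J, L, O → queue [C, D, G, J, L, O]
Visit C; enqueue A, B, P → queue [D, G, J, L, O, A, B, P]
Visit D; enqueue E, F → queue [G, J, L, O, A, B, P, E, F]
Visit G; enqueue H, N → queue [J, L, O, A, B, P, E, F, H, N]
Visit J → queue [L, O, A, B, P, E, F, H, N]
Visit L; enqueue K → queue [O, A, B, P, E, F, H, N, K]
Visit O → queue [A, B, P, E, F, H, N, K]
Visit A → queue [B, P, E, F, H, N, K]
Visit B; enqueue M → queue [P, E, F, H, N, K, M]
Visit P → queue [E, F, H, N, K, M]
Visit E → queue [F, H, N, K, M]
Visit F → queue [H, N, K, M]
Visit H → queue [N, K, M]
Visit N → queue [K, M]
Visit K → queue [M]
Visit M → queue []

Visit order: I, C, D, G, J, L, O, A, B, P, E, F, H, N, K, M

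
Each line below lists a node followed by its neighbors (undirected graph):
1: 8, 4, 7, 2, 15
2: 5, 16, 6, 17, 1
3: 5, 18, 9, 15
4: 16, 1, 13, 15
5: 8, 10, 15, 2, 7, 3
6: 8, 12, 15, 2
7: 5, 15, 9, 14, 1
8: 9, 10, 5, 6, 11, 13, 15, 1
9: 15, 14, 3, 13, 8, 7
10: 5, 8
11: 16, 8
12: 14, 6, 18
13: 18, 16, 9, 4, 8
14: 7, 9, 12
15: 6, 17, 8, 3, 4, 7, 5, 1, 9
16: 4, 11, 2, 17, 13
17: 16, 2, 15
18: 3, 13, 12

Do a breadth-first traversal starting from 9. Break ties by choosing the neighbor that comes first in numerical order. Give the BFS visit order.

9 3 7 8 13 14 15 5 18 1 6 10 11 4 16 12 17 2

Visit 9; enqueue 3, 7, 8, 13, 14, 15 → queue [3, 7, 8, 13, 14, 15]
Visit 3; enqueue 5, 18 → queue [7, 8, 13, 14, 15, 5, 18]
Visit 7; enqueue 1 → queue [8, 13, 14, 15, 5, 18, 1]
Visit 8; enqueue 6, 10, 11 → queue [13, 14, 15, 5, 18, 1, 6, 10, 11]
Visit 13; enqueue 4, 16 → queue [14, 15, 5, 18, 1, 6, 10, 11, 4, 16]
Visit 14; enqueue 12 → queue [15, 5, 18, 1, 6, 10, 11, 4, 16, 12]
Visit 15; enqueue 17 → queue [5, 18, 1, 6, 10, 11, 4, 16, 12, 17]
Visit 5; enqueue 2 → queue [18, 1, 6, 10, 11, 4, 16, 12, 17, 2]
Visit 18 → queue [1, 6, 10, 11, 4, 16, 12, 17, 2]
Visit 1 → queue [6, 10, 11, 4, 16, 12, 17, 2]
Visit 6 → queue [10, 11, 4, 16, 12, 17, 2]
Visit 10 → queue [11, 4, 16, 12, 17, 2]
Visit 11 → queue [4, 16, 12, 17, 2]
Visit 4 → queue [16, 12, 17, 2]
Visit 16 → queue [12, 17, 2]
Visit 12 → queue [17, 2]
Visit 17 → queue [2]
Visit 2 → queue []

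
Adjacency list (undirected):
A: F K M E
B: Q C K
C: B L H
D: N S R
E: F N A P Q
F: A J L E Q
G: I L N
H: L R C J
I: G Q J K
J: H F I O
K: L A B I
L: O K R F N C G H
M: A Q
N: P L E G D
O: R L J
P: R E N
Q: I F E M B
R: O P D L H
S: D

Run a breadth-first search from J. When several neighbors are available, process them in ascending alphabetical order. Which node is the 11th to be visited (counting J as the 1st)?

Visit J; enqueue F, H, I, O → queue [F, H, I, O]
Visit F; enqueue A, E, L, Q → queue [H, I, O, A, E, L, Q]
Visit H; enqueue C, R → queue [I, O, A, E, L, Q, C, R]
Visit I; enqueue G, K → queue [O, A, E, L, Q, C, R, G, K]
Visit O → queue [A, E, L, Q, C, R, G, K]
Visit A; enqueue M → queue [E, L, Q, C, R, G, K, M]
Visit E; enqueue N, P → queue [L, Q, C, R, G, K, M, N, P]
Visit L → queue [Q, C, R, G, K, M, N, P]
Visit Q; enqueue B → queue [C, R, G, K, M, N, P, B]
Visit C → queue [R, G, K, M, N, P, B]
Visit R; enqueue D → queue [G, K, M, N, P, B, D]
Visit G → queue [K, M, N, P, B, D]
Visit K → queue [M, N, P, B, D]
Visit M → queue [N, P, B, D]
Visit N → queue [P, B, D]
Visit P → queue [B, D]
Visit B → queue [D]
Visit D; enqueue S → queue [S]
Visit S → queue []

Visit order: J, F, H, I, O, A, E, L, Q, C, R, G, K, M, N, P, B, D, S

R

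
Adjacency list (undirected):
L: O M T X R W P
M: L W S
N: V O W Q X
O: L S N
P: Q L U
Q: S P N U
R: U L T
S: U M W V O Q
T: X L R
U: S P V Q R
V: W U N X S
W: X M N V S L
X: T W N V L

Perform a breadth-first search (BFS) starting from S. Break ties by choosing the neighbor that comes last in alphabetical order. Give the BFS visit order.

S, W, V, U, Q, O, M, X, N, L, R, P, T

Visit S; enqueue W, V, U, Q, O, M → queue [W, V, U, Q, O, M]
Visit W; enqueue X, N, L → queue [V, U, Q, O, M, X, N, L]
Visit V → queue [U, Q, O, M, X, N, L]
Visit U; enqueue R, P → queue [Q, O, M, X, N, L, R, P]
Visit Q → queue [O, M, X, N, L, R, P]
Visit O → queue [M, X, N, L, R, P]
Visit M → queue [X, N, L, R, P]
Visit X; enqueue T → queue [N, L, R, P, T]
Visit N → queue [L, R, P, T]
Visit L → queue [R, P, T]
Visit R → queue [P, T]
Visit P → queue [T]
Visit T → queue []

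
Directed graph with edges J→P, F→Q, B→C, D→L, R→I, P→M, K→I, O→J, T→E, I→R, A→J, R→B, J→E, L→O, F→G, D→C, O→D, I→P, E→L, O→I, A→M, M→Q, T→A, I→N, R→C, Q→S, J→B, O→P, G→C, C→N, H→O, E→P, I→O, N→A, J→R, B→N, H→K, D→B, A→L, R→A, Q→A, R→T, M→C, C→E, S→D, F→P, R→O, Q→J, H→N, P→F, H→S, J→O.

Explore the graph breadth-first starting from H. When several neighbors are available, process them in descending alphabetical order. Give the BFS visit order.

Visit H; enqueue S, O, N, K → queue [S, O, N, K]
Visit S; enqueue D → queue [O, N, K, D]
Visit O; enqueue P, J, I → queue [N, K, D, P, J, I]
Visit N; enqueue A → queue [K, D, P, J, I, A]
Visit K → queue [D, P, J, I, A]
Visit D; enqueue L, C, B → queue [P, J, I, A, L, C, B]
Visit P; enqueue M, F → queue [J, I, A, L, C, B, M, F]
Visit J; enqueue R, E → queue [I, A, L, C, B, M, F, R, E]
Visit I → queue [A, L, C, B, M, F, R, E]
Visit A → queue [L, C, B, M, F, R, E]
Visit L → queue [C, B, M, F, R, E]
Visit C → queue [B, M, F, R, E]
Visit B → queue [M, F, R, E]
Visit M; enqueue Q → queue [F, R, E, Q]
Visit F; enqueue G → queue [R, E, Q, G]
Visit R; enqueue T → queue [E, Q, G, T]
Visit E → queue [Q, G, T]
Visit Q → queue [G, T]
Visit G → queue [T]
Visit T → queue []

H S O N K D P J I A L C B M F R E Q G T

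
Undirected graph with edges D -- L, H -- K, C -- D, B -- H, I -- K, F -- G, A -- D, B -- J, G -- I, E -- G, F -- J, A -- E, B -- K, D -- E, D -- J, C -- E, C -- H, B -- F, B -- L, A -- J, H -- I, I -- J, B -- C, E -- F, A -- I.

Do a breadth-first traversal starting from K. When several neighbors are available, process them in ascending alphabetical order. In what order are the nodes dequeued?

Visit K; enqueue B, H, I → queue [B, H, I]
Visit B; enqueue C, F, J, L → queue [H, I, C, F, J, L]
Visit H → queue [I, C, F, J, L]
Visit I; enqueue A, G → queue [C, F, J, L, A, G]
Visit C; enqueue D, E → queue [F, J, L, A, G, D, E]
Visit F → queue [J, L, A, G, D, E]
Visit J → queue [L, A, G, D, E]
Visit L → queue [A, G, D, E]
Visit A → queue [G, D, E]
Visit G → queue [D, E]
Visit D → queue [E]
Visit E → queue []

K, B, H, I, C, F, J, L, A, G, D, E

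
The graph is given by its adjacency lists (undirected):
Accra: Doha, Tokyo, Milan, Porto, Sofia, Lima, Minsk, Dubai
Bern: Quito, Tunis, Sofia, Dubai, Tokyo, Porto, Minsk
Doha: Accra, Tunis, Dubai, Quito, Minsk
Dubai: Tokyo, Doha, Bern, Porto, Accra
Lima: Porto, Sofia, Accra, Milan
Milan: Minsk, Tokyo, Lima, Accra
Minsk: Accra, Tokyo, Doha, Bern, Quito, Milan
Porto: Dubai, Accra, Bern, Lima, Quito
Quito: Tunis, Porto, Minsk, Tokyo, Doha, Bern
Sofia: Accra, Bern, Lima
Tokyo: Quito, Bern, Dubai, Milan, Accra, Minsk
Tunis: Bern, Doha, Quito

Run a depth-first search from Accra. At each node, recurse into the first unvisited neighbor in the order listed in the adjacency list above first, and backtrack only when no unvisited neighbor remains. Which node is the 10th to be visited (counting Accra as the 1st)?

Minsk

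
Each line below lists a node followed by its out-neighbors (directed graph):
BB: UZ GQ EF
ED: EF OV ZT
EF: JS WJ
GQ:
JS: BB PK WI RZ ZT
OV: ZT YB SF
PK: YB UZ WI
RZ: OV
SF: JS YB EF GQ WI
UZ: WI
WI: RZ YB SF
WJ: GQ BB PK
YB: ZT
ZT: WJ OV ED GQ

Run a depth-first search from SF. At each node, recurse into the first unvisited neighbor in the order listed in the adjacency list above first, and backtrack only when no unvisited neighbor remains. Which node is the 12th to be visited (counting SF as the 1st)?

YB

Visit SF
SF → JS
JS → BB
BB → UZ
UZ → WI
WI → RZ
RZ → OV
OV → ZT
ZT → WJ
WJ → GQ
WJ → PK
PK → YB
ZT → ED
ED → EF

Visit order: SF, JS, BB, UZ, WI, RZ, OV, ZT, WJ, GQ, PK, YB, ED, EF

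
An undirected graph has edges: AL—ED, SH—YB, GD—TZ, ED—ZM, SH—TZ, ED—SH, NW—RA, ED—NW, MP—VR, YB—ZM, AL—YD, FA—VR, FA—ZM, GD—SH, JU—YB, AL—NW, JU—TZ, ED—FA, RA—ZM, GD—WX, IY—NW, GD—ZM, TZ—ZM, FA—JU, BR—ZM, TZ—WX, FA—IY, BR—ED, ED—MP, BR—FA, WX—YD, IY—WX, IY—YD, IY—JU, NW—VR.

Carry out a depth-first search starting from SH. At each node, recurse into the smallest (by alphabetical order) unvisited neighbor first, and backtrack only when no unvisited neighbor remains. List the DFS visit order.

Visit SH
SH → ED
ED → AL
AL → NW
NW → IY
IY → FA
FA → BR
BR → ZM
ZM → GD
GD → TZ
TZ → JU
JU → YB
TZ → WX
WX → YD
ZM → RA
FA → VR
VR → MP

SH, ED, AL, NW, IY, FA, BR, ZM, GD, TZ, JU, YB, WX, YD, RA, VR, MP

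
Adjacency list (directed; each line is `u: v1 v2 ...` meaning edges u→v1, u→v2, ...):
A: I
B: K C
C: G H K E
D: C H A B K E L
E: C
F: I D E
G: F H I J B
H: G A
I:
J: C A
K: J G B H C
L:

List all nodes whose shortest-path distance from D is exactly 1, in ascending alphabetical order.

Level 0: D
Level 1: A, B, C, E, H, K, L
Level 2: G, I, J
Level 3: F

A, B, C, E, H, K, L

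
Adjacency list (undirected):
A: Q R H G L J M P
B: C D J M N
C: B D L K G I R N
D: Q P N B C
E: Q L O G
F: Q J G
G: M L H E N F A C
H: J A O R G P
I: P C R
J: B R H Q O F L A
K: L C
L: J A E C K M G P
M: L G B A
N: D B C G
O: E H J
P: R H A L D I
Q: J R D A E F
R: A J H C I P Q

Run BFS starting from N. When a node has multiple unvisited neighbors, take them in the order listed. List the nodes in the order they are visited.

N, D, B, C, G, Q, P, J, M, L, K, I, R, H, E, F, A, O

Visit N; enqueue D, B, C, G → queue [D, B, C, G]
Visit D; enqueue Q, P → queue [B, C, G, Q, P]
Visit B; enqueue J, M → queue [C, G, Q, P, J, M]
Visit C; enqueue L, K, I, R → queue [G, Q, P, J, M, L, K, I, R]
Visit G; enqueue H, E, F, A → queue [Q, P, J, M, L, K, I, R, H, E, F, A]
Visit Q → queue [P, J, M, L, K, I, R, H, E, F, A]
Visit P → queue [J, M, L, K, I, R, H, E, F, A]
Visit J; enqueue O → queue [M, L, K, I, R, H, E, F, A, O]
Visit M → queue [L, K, I, R, H, E, F, A, O]
Visit L → queue [K, I, R, H, E, F, A, O]
Visit K → queue [I, R, H, E, F, A, O]
Visit I → queue [R, H, E, F, A, O]
Visit R → queue [H, E, F, A, O]
Visit H → queue [E, F, A, O]
Visit E → queue [F, A, O]
Visit F → queue [A, O]
Visit A → queue [O]
Visit O → queue []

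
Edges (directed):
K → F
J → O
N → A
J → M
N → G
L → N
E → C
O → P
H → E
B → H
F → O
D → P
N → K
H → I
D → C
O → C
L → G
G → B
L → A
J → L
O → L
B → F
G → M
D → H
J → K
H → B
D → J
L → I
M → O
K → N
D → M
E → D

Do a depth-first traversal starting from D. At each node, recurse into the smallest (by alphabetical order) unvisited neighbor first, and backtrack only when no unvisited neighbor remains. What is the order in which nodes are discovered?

D -> C -> H -> B -> F -> O -> L -> A -> G -> M -> I -> N -> K -> P -> E -> J

Visit D
D → C
D → H
H → B
B → F
F → O
O → L
L → A
L → G
G → M
L → I
L → N
N → K
O → P
H → E
D → J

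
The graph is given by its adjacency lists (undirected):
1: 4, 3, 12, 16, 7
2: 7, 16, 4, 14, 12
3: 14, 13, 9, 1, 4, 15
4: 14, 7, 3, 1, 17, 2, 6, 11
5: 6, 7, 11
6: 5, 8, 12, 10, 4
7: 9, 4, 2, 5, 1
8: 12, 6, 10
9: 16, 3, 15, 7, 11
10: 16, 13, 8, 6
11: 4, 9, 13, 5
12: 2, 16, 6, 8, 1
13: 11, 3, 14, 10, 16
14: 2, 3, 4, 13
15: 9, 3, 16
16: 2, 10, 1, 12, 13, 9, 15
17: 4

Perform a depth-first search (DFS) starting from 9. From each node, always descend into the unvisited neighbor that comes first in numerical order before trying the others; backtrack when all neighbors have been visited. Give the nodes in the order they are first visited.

Visit 9
9 → 3
3 → 1
1 → 4
4 → 2
2 → 7
7 → 5
5 → 6
6 → 8
8 → 10
10 → 13
13 → 11
13 → 14
13 → 16
16 → 12
16 → 15
4 → 17

9 → 3 → 1 → 4 → 2 → 7 → 5 → 6 → 8 → 10 → 13 → 11 → 14 → 16 → 12 → 15 → 17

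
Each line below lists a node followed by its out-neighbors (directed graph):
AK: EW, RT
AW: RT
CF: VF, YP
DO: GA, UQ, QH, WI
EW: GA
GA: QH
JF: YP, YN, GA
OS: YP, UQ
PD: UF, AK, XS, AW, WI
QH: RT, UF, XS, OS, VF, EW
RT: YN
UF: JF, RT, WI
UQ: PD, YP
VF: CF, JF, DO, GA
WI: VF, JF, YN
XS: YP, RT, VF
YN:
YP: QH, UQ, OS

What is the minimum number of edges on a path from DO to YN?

2

Level 0: DO
Level 1: GA, QH, UQ, WI
Level 2: EW, JF, OS, PD, RT, UF, VF, XS, YN, YP
Level 3: AK, AW, CF
YN first appears at level 2.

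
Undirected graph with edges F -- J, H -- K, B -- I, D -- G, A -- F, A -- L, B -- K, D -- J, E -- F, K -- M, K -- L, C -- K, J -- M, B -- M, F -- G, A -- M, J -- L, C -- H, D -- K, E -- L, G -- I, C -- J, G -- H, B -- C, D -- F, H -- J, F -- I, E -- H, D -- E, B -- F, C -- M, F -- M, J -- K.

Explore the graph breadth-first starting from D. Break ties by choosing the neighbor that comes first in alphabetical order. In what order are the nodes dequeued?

Visit D; enqueue E, F, G, J, K → queue [E, F, G, J, K]
Visit E; enqueue H, L → queue [F, G, J, K, H, L]
Visit F; enqueue A, B, I, M → queue [G, J, K, H, L, A, B, I, M]
Visit G → queue [J, K, H, L, A, B, I, M]
Visit J; enqueue C → queue [K, H, L, A, B, I, M, C]
Visit K → queue [H, L, A, B, I, M, C]
Visit H → queue [L, A, B, I, M, C]
Visit L → queue [A, B, I, M, C]
Visit A → queue [B, I, M, C]
Visit B → queue [I, M, C]
Visit I → queue [M, C]
Visit M → queue [C]
Visit C → queue []

D → E → F → G → J → K → H → L → A → B → I → M → C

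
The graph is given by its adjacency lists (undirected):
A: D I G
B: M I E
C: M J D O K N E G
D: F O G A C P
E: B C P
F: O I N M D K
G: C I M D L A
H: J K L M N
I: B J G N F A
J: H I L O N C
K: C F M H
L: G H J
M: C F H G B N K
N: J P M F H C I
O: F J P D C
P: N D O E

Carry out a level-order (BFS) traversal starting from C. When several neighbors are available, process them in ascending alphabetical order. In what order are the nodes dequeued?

Visit C; enqueue D, E, G, J, K, M, N, O → queue [D, E, G, J, K, M, N, O]
Visit D; enqueue A, F, P → queue [E, G, J, K, M, N, O, A, F, P]
Visit E; enqueue B → queue [G, J, K, M, N, O, A, F, P, B]
Visit G; enqueue I, L → queue [J, K, M, N, O, A, F, P, B, I, L]
Visit J; enqueue H → queue [K, M, N, O, A, F, P, B, I, L, H]
Visit K → queue [M, N, O, A, F, P, B, I, L, H]
Visit M → queue [N, O, A, F, P, B, I, L, H]
Visit N → queue [O, A, F, P, B, I, L, H]
Visit O → queue [A, F, P, B, I, L, H]
Visit A → queue [F, P, B, I, L, H]
Visit F → queue [P, B, I, L, H]
Visit P → queue [B, I, L, H]
Visit B → queue [I, L, H]
Visit I → queue [L, H]
Visit L → queue [H]
Visit H → queue []

C, D, E, G, J, K, M, N, O, A, F, P, B, I, L, H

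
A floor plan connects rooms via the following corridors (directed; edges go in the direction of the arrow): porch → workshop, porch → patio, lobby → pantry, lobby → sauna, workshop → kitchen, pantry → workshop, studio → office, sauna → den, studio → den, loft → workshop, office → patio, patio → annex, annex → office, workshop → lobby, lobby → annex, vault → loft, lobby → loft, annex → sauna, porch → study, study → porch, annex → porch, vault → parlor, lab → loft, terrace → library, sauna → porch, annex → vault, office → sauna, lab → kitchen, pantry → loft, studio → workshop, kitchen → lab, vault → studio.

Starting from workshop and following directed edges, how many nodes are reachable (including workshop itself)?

16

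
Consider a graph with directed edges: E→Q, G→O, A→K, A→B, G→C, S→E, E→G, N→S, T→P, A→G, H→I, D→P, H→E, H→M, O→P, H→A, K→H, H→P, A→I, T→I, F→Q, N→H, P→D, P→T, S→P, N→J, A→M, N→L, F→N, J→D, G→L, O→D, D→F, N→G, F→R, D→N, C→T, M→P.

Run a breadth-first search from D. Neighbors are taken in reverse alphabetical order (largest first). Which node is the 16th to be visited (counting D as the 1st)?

A

Visit D; enqueue P, N, F → queue [P, N, F]
Visit P; enqueue T → queue [N, F, T]
Visit N; enqueue S, L, J, H, G → queue [F, T, S, L, J, H, G]
Visit F; enqueue R, Q → queue [T, S, L, J, H, G, R, Q]
Visit T; enqueue I → queue [S, L, J, H, G, R, Q, I]
Visit S; enqueue E → queue [L, J, H, G, R, Q, I, E]
Visit L → queue [J, H, G, R, Q, I, E]
Visit J → queue [H, G, R, Q, I, E]
Visit H; enqueue M, A → queue [G, R, Q, I, E, M, A]
Visit G; enqueue O, C → queue [R, Q, I, E, M, A, O, C]
Visit R → queue [Q, I, E, M, A, O, C]
Visit Q → queue [I, E, M, A, O, C]
Visit I → queue [E, M, A, O, C]
Visit E → queue [M, A, O, C]
Visit M → queue [A, O, C]
Visit A; enqueue K, B → queue [O, C, K, B]
Visit O → queue [C, K, B]
Visit C → queue [K, B]
Visit K → queue [B]
Visit B → queue []

Visit order: D, P, N, F, T, S, L, J, H, G, R, Q, I, E, M, A, O, C, K, B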